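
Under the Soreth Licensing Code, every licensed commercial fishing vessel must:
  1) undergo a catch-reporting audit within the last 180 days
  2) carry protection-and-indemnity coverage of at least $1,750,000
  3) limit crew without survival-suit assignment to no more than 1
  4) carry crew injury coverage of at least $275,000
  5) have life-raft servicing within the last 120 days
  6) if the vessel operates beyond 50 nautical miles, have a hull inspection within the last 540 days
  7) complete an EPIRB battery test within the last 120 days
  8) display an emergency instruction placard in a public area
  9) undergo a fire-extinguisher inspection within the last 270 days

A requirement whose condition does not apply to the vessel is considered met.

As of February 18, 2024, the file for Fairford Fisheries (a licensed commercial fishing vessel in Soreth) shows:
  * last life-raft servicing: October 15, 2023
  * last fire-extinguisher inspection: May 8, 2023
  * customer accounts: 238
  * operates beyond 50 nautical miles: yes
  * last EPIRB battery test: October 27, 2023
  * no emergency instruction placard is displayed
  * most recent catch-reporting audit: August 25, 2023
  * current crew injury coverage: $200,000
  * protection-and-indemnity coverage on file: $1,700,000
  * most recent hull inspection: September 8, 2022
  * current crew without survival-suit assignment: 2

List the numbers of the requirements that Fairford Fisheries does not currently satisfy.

2, 3, 4, 5, 8, 9

1. catch-reporting audit 177 days ago vs limit 180 → met
2. protection-and-indemnity coverage $1,700,000 < $1,750,000 → not met
3. crew without survival-suit assignment 2 > 1 → not met
4. crew injury coverage $200,000 < $275,000 → not met
5. life-raft servicing 126 days ago vs limit 120 → not met
6. condition 'operates beyond 50 nautical miles' holds; hull inspection 528 days ago vs limit 540 → met
7. EPIRB battery test 114 days ago vs limit 120 → met
8. emergency instruction placard absent → not met
9. fire-extinguisher inspection 286 days ago vs limit 270 → not met
Not met: 2, 3, 4, 5, 8, 9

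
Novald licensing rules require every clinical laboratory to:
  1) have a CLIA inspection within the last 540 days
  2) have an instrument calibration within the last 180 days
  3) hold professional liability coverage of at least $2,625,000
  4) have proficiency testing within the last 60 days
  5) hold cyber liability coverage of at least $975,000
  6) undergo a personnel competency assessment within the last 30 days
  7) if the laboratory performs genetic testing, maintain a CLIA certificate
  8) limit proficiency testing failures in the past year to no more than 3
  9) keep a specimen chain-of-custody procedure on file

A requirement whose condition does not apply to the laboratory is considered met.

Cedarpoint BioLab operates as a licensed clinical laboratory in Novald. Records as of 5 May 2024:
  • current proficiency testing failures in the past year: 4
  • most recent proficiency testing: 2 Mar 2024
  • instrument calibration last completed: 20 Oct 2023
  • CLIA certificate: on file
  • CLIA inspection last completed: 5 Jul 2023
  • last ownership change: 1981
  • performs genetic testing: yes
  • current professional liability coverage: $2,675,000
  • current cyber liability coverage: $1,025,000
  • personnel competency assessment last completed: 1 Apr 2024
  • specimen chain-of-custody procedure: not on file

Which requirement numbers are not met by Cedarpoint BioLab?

1. CLIA inspection 305 days ago vs limit 540 → met
2. instrument calibration 198 days ago vs limit 180 → not met
3. professional liability coverage $2,675,000 ≥ $2,625,000 → met
4. proficiency testing 64 days ago vs limit 60 → not met
5. cyber liability coverage $1,025,000 ≥ $975,000 → met
6. personnel competency assessment 34 days ago vs limit 30 → not met
7. condition 'performs genetic testing' holds; CLIA certificate present → met
8. proficiency testing failures in the past year 4 > 3 → not met
9. specimen chain-of-custody procedure absent → not met
Not met: 2, 4, 6, 8, 9

2, 4, 6, 8, 9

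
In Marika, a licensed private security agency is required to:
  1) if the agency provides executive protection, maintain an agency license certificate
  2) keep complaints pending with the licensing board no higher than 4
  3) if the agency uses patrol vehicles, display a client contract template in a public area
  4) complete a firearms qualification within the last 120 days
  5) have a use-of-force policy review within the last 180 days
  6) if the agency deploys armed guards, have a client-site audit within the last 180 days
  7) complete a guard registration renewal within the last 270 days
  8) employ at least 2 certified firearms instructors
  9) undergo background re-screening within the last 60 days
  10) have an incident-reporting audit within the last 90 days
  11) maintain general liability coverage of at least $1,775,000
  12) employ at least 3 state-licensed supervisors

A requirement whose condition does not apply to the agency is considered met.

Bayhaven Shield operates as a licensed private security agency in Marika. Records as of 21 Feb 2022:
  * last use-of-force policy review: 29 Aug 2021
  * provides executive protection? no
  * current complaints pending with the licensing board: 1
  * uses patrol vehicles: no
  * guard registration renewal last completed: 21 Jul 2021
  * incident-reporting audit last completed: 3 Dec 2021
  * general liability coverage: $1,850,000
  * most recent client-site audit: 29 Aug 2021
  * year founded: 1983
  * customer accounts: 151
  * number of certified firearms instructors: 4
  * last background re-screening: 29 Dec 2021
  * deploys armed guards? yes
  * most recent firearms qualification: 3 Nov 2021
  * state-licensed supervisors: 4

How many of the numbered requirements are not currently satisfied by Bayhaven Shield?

1. condition 'provides executive protection' does not hold → requirement n/a → met
2. complaints pending with the licensing board 1 ≤ 4 → met
3. condition 'uses patrol vehicles' does not hold → requirement n/a → met
4. firearms qualification 110 days ago vs limit 120 → met
5. use-of-force policy review 176 days ago vs limit 180 → met
6. condition 'deploys armed guards' holds; client-site audit 176 days ago vs limit 180 → met
7. guard registration renewal 215 days ago vs limit 270 → met
8. certified firearms instructors 4 ≥ 2 → met
9. background re-screening 54 days ago vs limit 60 → met
10. incident-reporting audit 80 days ago vs limit 90 → met
11. general liability coverage $1,850,000 ≥ $1,775,000 → met
12. state-licensed supervisors 4 ≥ 3 → met
Not met: 0 of 12

0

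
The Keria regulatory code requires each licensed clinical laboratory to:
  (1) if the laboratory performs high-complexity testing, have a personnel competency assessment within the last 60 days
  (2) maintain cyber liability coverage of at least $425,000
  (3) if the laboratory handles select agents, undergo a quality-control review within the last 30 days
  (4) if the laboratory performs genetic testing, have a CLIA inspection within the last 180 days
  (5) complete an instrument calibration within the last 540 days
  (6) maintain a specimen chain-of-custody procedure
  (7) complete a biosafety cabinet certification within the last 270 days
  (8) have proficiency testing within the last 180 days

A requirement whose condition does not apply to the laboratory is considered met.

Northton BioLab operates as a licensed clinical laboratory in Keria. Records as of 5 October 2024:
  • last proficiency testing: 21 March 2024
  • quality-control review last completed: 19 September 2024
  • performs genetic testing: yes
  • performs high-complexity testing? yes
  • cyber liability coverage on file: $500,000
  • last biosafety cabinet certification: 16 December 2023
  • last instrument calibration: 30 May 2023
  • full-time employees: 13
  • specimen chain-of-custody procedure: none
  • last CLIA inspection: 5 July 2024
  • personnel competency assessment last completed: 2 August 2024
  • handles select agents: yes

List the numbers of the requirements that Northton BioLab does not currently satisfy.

1, 6, 7, 8

1. condition 'performs high-complexity testing' holds; personnel competency assessment 64 days ago vs limit 60 → not met
2. cyber liability coverage $500,000 ≥ $425,000 → met
3. condition 'handles select agents' holds; quality-control review 16 days ago vs limit 30 → met
4. condition 'performs genetic testing' holds; CLIA inspection 92 days ago vs limit 180 → met
5. instrument calibration 494 days ago vs limit 540 → met
6. specimen chain-of-custody procedure absent → not met
7. biosafety cabinet certification 294 days ago vs limit 270 → not met
8. proficiency testing 198 days ago vs limit 180 → not met
Not met: 1, 6, 7, 8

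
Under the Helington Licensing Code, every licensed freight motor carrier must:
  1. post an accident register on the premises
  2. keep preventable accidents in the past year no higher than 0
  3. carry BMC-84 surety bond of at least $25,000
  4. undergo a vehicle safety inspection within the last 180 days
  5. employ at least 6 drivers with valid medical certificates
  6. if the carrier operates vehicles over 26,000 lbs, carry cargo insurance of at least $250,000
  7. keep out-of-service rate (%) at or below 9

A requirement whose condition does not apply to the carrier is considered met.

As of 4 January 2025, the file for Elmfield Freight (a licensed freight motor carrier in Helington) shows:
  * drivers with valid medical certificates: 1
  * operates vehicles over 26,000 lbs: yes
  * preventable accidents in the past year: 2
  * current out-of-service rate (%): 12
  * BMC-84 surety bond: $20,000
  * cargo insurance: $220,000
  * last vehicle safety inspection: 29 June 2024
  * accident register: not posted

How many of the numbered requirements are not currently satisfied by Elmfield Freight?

1. accident register absent → not met
2. preventable accidents in the past year 2 > 0 → not met
3. BMC-84 surety bond $20,000 < $25,000 → not met
4. vehicle safety inspection 189 days ago vs limit 180 → not met
5. drivers with valid medical certificates 1 < 6 → not met
6. condition 'operates vehicles over 26,000 lbs' holds; cargo insurance $220,000 < $250,000 → not met
7. out-of-service rate (%) 12 > 9 → not met
Not met: 7 of 7

7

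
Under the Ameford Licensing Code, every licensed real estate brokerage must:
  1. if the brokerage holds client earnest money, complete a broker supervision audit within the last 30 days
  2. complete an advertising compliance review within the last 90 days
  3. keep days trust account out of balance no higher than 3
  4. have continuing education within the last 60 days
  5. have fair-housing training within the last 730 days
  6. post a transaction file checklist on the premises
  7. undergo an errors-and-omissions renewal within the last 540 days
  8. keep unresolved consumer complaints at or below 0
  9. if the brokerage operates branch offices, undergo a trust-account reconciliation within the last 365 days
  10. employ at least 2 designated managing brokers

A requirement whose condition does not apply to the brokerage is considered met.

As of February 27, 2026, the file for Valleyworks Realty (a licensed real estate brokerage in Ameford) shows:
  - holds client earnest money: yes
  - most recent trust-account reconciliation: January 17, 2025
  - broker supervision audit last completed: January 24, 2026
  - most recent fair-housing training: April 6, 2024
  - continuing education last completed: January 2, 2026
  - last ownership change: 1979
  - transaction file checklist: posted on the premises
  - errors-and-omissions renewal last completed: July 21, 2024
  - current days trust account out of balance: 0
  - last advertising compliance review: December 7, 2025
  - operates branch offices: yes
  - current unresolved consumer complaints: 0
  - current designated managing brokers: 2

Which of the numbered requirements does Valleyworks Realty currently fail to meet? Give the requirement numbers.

1, 7, 9

1. condition 'holds client earnest money' holds; broker supervision audit 34 days ago vs limit 30 → not met
2. advertising compliance review 82 days ago vs limit 90 → met
3. days trust account out of balance 0 ≤ 3 → met
4. continuing education 56 days ago vs limit 60 → met
5. fair-housing training 692 days ago vs limit 730 → met
6. transaction file checklist present → met
7. errors-and-omissions renewal 586 days ago vs limit 540 → not met
8. unresolved consumer complaints 0 ≤ 0 → met
9. condition 'operates branch offices' holds; trust-account reconciliation 406 days ago vs limit 365 → not met
10. designated managing brokers 2 ≥ 2 → met
Not met: 1, 7, 9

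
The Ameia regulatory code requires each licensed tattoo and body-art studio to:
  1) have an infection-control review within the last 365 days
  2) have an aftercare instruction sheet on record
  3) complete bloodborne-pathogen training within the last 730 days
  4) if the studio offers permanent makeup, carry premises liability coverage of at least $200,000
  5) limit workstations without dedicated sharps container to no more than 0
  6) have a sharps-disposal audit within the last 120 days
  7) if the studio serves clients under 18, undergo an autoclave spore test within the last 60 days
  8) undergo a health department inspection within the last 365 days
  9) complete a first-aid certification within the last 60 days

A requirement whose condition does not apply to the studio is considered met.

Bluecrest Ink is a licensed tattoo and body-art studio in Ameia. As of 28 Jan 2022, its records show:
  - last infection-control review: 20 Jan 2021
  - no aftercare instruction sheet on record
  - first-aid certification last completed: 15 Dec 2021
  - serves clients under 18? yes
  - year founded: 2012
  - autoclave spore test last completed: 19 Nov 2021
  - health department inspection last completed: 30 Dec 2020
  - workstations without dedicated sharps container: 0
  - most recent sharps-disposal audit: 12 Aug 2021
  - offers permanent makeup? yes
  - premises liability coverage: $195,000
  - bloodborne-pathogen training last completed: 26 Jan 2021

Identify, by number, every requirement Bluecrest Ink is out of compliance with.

1, 2, 4, 6, 7, 8

1. infection-control review 373 days ago vs limit 365 → not met
2. aftercare instruction sheet absent → not met
3. bloodborne-pathogen training 367 days ago vs limit 730 → met
4. condition 'offers permanent makeup' holds; premises liability coverage $195,000 < $200,000 → not met
5. workstations without dedicated sharps container 0 ≤ 0 → met
6. sharps-disposal audit 169 days ago vs limit 120 → not met
7. condition 'serves clients under 18' holds; autoclave spore test 70 days ago vs limit 60 → not met
8. health department inspection 394 days ago vs limit 365 → not met
9. first-aid certification 44 days ago vs limit 60 → met
Not met: 1, 2, 4, 6, 7, 8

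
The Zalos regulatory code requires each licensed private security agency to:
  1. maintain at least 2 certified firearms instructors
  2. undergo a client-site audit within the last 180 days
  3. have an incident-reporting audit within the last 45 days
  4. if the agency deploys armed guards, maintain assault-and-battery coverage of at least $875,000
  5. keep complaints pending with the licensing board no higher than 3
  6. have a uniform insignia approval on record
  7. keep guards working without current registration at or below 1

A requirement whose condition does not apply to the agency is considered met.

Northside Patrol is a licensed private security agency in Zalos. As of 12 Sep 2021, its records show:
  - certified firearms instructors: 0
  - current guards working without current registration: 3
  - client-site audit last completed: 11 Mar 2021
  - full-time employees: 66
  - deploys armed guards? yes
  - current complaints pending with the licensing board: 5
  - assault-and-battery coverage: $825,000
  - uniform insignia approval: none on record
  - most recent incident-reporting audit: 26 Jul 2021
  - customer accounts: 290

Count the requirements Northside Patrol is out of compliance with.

1. certified firearms instructors 0 < 2 → not met
2. client-site audit 185 days ago vs limit 180 → not met
3. incident-reporting audit 48 days ago vs limit 45 → not met
4. condition 'deploys armed guards' holds; assault-and-battery coverage $825,000 < $875,000 → not met
5. complaints pending with the licensing board 5 > 3 → not met
6. uniform insignia approval absent → not met
7. guards working without current registration 3 > 1 → not met
Not met: 7 of 7

7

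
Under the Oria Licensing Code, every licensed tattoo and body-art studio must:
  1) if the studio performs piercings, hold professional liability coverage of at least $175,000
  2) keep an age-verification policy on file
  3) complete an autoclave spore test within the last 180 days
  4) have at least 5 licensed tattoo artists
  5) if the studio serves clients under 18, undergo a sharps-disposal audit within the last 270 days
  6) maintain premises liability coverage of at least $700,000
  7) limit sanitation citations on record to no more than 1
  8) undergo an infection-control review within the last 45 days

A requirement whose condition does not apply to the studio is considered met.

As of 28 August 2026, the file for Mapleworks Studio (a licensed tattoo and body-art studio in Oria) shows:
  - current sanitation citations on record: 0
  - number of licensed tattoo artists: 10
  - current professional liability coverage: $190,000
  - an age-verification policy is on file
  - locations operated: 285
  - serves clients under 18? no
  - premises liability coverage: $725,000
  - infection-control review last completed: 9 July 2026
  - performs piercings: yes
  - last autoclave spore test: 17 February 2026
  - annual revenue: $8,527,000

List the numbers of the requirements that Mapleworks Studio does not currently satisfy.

1. condition 'performs piercings' holds; professional liability coverage $190,000 ≥ $175,000 → met
2. age-verification policy present → met
3. autoclave spore test 192 days ago vs limit 180 → not met
4. licensed tattoo artists 10 ≥ 5 → met
5. condition 'serves clients under 18' does not hold → requirement n/a → met
6. premises liability coverage $725,000 ≥ $700,000 → met
7. sanitation citations on record 0 ≤ 1 → met
8. infection-control review 50 days ago vs limit 45 → not met
Not met: 3, 8

3, 8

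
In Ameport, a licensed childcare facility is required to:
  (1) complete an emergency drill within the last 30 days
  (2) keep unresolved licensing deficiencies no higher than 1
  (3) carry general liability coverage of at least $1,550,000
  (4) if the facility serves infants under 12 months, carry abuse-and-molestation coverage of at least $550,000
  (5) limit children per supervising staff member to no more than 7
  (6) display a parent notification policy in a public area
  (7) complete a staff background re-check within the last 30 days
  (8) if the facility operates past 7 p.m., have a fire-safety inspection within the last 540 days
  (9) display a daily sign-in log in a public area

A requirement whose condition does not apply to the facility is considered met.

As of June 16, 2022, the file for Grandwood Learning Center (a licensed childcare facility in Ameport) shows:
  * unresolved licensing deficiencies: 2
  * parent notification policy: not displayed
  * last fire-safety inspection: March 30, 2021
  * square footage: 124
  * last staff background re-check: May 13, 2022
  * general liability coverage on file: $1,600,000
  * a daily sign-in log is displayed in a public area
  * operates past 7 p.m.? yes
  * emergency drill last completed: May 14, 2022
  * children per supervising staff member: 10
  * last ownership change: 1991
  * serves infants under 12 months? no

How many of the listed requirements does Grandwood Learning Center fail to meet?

1. emergency drill 33 days ago vs limit 30 → not met
2. unresolved licensing deficiencies 2 > 1 → not met
3. general liability coverage $1,600,000 ≥ $1,550,000 → met
4. condition 'serves infants under 12 months' does not hold → requirement n/a → met
5. children per supervising staff member 10 > 7 → not met
6. parent notification policy absent → not met
7. staff background re-check 34 days ago vs limit 30 → not met
8. condition 'operates past 7 p.m.' holds; fire-safety inspection 443 days ago vs limit 540 → met
9. daily sign-in log present → met
Not met: 5 of 9

5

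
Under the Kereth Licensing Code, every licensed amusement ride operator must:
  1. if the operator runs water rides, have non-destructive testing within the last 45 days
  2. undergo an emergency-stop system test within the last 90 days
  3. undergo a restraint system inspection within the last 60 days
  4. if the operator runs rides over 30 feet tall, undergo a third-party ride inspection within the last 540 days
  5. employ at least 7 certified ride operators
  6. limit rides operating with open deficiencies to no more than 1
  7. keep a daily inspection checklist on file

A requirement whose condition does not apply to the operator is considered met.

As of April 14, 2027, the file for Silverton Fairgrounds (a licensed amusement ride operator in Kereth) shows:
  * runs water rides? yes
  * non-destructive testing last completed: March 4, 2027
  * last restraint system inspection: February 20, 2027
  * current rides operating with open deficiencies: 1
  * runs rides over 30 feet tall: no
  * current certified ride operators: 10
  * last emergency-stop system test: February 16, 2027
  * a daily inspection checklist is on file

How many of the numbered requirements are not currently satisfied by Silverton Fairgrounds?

1. condition 'runs water rides' holds; non-destructive testing 41 days ago vs limit 45 → met
2. emergency-stop system test 57 days ago vs limit 90 → met
3. restraint system inspection 53 days ago vs limit 60 → met
4. condition 'runs rides over 30 feet tall' does not hold → requirement n/a → met
5. certified ride operators 10 ≥ 7 → met
6. rides operating with open deficiencies 1 ≤ 1 → met
7. daily inspection checklist present → met
Not met: 0 of 7

0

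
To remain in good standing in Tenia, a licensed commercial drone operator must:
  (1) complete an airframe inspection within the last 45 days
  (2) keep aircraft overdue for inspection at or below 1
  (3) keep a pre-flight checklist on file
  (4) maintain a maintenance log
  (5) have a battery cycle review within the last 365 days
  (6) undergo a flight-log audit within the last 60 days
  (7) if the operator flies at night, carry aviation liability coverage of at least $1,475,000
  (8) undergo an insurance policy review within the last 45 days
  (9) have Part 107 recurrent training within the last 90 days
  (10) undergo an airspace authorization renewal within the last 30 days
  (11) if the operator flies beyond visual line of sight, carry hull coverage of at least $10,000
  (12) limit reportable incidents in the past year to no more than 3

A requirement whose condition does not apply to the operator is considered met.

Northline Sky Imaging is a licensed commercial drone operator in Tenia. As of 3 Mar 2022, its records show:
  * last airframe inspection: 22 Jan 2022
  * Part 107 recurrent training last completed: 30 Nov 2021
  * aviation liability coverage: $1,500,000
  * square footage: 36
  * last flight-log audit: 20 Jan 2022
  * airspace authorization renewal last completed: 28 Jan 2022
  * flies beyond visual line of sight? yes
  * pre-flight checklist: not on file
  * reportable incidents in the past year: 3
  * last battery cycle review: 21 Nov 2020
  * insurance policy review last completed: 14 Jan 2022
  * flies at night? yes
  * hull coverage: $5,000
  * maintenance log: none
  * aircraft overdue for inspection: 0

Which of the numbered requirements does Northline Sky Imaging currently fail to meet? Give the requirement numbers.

3, 4, 5, 8, 9, 10, 11

1. airframe inspection 40 days ago vs limit 45 → met
2. aircraft overdue for inspection 0 ≤ 1 → met
3. pre-flight checklist absent → not met
4. maintenance log absent → not met
5. battery cycle review 467 days ago vs limit 365 → not met
6. flight-log audit 42 days ago vs limit 60 → met
7. condition 'flies at night' holds; aviation liability coverage $1,500,000 ≥ $1,475,000 → met
8. insurance policy review 48 days ago vs limit 45 → not met
9. Part 107 recurrent training 93 days ago vs limit 90 → not met
10. airspace authorization renewal 34 days ago vs limit 30 → not met
11. condition 'flies beyond visual line of sight' holds; hull coverage $5,000 < $10,000 → not met
12. reportable incidents in the past year 3 ≤ 3 → met
Not met: 3, 4, 5, 8, 9, 10, 11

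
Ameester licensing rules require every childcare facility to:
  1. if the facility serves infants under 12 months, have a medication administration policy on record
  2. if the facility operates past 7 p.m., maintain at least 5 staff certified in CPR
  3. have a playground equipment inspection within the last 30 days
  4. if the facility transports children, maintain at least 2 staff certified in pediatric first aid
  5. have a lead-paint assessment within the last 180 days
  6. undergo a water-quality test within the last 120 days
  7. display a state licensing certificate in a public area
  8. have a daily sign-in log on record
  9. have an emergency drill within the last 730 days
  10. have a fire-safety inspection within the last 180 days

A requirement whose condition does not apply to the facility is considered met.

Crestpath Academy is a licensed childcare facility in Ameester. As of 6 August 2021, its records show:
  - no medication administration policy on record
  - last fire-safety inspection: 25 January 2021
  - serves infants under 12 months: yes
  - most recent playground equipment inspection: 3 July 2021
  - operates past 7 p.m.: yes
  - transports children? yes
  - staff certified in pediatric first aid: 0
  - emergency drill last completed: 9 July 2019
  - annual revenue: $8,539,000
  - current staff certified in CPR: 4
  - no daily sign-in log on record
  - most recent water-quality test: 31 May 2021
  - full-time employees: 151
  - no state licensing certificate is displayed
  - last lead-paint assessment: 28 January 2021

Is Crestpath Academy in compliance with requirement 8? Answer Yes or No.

8. daily sign-in log absent → not met

No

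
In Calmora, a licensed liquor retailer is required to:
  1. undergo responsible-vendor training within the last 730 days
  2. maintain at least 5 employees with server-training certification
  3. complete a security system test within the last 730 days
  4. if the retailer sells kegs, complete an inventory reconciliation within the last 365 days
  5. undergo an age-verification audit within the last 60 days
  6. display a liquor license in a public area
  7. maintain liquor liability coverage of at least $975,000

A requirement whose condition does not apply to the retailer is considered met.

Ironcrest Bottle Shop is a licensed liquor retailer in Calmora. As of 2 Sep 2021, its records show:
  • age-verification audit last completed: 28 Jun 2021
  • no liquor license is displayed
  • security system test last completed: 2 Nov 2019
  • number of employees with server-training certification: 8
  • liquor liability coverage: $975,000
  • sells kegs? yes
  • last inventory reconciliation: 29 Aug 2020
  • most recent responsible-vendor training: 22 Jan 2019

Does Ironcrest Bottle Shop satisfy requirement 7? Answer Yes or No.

Yes

7. liquor liability coverage $975,000 ≥ $975,000 → met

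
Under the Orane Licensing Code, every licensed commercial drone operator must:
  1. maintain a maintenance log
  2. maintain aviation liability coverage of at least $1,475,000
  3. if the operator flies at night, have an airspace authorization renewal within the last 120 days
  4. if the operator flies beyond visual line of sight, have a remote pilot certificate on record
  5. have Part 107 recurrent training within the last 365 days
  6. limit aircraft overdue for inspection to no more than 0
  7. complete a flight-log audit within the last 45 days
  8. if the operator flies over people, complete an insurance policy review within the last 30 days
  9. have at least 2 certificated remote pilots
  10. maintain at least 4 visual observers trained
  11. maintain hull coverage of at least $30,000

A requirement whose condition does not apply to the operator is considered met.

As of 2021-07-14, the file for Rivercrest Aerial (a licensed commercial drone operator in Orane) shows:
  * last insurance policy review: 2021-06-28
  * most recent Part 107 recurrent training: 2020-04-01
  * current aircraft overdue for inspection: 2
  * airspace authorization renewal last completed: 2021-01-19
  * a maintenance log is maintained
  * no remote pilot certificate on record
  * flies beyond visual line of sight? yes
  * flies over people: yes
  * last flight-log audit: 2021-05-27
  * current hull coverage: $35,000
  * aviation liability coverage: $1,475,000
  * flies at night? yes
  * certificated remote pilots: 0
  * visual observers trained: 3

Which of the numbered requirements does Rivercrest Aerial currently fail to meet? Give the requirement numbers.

3, 4, 5, 6, 7, 9, 10

1. maintenance log present → met
2. aviation liability coverage $1,475,000 ≥ $1,475,000 → met
3. condition 'flies at night' holds; airspace authorization renewal 176 days ago vs limit 120 → not met
4. condition 'flies beyond visual line of sight' holds; remote pilot certificate absent → not met
5. Part 107 recurrent training 469 days ago vs limit 365 → not met
6. aircraft overdue for inspection 2 > 0 → not met
7. flight-log audit 48 days ago vs limit 45 → not met
8. condition 'flies over people' holds; insurance policy review 16 days ago vs limit 30 → met
9. certificated remote pilots 0 < 2 → not met
10. visual observers trained 3 < 4 → not met
11. hull coverage $35,000 ≥ $30,000 → met
Not met: 3, 4, 5, 6, 7, 9, 10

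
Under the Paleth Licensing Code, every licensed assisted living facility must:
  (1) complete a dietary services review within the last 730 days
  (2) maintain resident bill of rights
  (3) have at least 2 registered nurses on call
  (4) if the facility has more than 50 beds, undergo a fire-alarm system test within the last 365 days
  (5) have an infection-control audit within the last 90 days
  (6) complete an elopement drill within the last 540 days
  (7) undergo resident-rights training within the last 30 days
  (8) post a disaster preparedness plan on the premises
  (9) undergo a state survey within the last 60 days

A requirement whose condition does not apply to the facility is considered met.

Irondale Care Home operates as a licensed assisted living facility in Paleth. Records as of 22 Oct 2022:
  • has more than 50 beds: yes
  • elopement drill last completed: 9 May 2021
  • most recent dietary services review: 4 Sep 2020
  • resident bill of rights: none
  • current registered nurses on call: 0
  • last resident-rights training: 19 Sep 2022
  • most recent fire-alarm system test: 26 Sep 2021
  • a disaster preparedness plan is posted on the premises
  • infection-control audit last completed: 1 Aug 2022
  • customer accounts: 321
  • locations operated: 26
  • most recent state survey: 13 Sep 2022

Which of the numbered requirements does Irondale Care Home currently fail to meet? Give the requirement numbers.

1, 2, 3, 4, 7

1. dietary services review 778 days ago vs limit 730 → not met
2. resident bill of rights absent → not met
3. registered nurses on call 0 < 2 → not met
4. condition 'has more than 50 beds' holds; fire-alarm system test 391 days ago vs limit 365 → not met
5. infection-control audit 82 days ago vs limit 90 → met
6. elopement drill 531 days ago vs limit 540 → met
7. resident-rights training 33 days ago vs limit 30 → not met
8. disaster preparedness plan present → met
9. state survey 39 days ago vs limit 60 → met
Not met: 1, 2, 3, 4, 7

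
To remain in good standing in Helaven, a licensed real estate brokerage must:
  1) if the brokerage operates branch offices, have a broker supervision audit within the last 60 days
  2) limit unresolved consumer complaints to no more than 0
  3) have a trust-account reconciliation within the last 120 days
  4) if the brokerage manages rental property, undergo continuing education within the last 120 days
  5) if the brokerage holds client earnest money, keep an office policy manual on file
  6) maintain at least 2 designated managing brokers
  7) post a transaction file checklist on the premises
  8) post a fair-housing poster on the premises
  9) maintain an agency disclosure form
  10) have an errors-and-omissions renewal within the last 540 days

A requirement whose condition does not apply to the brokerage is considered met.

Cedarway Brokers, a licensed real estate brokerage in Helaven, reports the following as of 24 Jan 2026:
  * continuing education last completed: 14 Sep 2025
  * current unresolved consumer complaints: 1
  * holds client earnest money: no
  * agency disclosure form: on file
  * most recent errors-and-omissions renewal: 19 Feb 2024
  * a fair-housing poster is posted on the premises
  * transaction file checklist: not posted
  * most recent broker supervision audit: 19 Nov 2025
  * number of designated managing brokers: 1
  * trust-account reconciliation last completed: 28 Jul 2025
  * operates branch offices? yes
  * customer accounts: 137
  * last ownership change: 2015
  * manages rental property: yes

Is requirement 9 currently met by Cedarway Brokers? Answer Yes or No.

Yes

9. agency disclosure form present → met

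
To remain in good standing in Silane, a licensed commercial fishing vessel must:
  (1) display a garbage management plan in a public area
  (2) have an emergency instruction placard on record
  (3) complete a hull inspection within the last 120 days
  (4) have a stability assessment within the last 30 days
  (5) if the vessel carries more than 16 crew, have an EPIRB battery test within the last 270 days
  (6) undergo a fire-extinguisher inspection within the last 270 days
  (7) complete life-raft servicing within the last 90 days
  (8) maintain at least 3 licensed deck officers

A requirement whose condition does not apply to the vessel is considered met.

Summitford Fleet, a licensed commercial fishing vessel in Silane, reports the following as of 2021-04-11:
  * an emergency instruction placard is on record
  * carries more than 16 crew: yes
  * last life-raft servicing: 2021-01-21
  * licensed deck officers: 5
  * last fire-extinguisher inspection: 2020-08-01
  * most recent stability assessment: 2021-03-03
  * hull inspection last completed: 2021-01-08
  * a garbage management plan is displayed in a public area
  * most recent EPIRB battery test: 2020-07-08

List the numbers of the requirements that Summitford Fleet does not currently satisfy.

1. garbage management plan present → met
2. emergency instruction placard present → met
3. hull inspection 93 days ago vs limit 120 → met
4. stability assessment 39 days ago vs limit 30 → not met
5. condition 'carries more than 16 crew' holds; EPIRB battery test 277 days ago vs limit 270 → not met
6. fire-extinguisher inspection 253 days ago vs limit 270 → met
7. life-raft servicing 80 days ago vs limit 90 → met
8. licensed deck officers 5 ≥ 3 → met
Not met: 4, 5

4, 5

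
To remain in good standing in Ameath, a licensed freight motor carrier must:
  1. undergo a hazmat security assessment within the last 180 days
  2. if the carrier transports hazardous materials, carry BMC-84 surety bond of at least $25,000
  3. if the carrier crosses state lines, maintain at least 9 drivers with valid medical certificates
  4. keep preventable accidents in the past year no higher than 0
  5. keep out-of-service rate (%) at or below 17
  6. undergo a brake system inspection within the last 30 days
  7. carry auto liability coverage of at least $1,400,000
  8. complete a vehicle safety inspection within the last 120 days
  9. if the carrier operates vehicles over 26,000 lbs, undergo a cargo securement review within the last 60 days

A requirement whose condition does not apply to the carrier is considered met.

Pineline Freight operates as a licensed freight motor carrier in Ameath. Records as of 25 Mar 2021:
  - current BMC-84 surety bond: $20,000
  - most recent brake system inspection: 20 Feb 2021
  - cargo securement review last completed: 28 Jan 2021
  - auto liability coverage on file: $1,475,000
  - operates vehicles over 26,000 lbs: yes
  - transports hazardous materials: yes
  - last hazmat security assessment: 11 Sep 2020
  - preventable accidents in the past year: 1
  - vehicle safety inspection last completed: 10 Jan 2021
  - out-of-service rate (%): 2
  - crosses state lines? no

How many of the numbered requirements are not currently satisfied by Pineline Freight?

1. hazmat security assessment 195 days ago vs limit 180 → not met
2. condition 'transports hazardous materials' holds; BMC-84 surety bond $20,000 < $25,000 → not met
3. condition 'crosses state lines' does not hold → requirement n/a → met
4. preventable accidents in the past year 1 > 0 → not met
5. out-of-service rate (%) 2 ≤ 17 → met
6. brake system inspection 33 days ago vs limit 30 → not met
7. auto liability coverage $1,475,000 ≥ $1,400,000 → met
8. vehicle safety inspection 74 days ago vs limit 120 → met
9. condition 'operates vehicles over 26,000 lbs' holds; cargo securement review 56 days ago vs limit 60 → met
Not met: 4 of 9

4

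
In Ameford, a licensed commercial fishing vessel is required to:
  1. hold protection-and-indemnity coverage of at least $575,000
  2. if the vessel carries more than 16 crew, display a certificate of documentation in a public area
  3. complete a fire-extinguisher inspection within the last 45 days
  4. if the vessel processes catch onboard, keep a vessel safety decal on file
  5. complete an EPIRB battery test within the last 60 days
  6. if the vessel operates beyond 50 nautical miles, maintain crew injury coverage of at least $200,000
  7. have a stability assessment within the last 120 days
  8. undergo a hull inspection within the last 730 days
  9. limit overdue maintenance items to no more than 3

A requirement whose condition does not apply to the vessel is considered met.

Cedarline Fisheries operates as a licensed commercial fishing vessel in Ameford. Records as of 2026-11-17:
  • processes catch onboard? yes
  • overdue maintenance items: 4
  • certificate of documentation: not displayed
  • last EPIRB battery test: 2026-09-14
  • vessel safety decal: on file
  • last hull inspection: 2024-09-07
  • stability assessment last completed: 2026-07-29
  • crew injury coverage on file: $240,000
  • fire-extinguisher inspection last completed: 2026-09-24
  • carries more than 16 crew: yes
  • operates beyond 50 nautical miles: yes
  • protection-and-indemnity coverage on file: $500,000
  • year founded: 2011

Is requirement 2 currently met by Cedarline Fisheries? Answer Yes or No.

No

2. condition 'carries more than 16 crew' holds; certificate of documentation absent → not met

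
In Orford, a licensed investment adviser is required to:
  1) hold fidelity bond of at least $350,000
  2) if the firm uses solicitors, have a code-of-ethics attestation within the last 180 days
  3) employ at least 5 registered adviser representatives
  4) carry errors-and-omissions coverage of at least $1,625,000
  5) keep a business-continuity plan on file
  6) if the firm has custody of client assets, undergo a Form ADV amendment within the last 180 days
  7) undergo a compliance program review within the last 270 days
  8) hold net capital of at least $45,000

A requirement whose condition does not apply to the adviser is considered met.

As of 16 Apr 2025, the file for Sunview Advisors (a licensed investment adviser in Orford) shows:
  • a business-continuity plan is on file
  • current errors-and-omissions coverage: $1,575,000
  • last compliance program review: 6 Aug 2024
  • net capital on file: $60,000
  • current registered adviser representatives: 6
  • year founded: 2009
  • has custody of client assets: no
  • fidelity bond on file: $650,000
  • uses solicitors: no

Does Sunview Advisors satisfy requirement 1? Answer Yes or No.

Yes

1. fidelity bond $650,000 ≥ $350,000 → met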